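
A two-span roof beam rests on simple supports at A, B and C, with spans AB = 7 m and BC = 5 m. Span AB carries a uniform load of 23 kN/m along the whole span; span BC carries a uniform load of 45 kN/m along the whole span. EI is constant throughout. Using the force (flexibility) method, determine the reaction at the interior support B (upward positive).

R_B = 241.3 kN

Take M_B as the redundant. Released structure: two simple spans AB and BC with a hinge at B.
Rotations at B on the released spans (each span's end-slope, ×1/EI):
  span AB: UDL 23: wL³/(24EI) = 328.7/EI
  span BC: UDL 45: wL³/(24EI) = 234.4/EI
  relative rotation θ_0 = (328.7 + 234.4)/EI = 563.1/EI
A unit hogging moment at B produces rotation L₁/(3EI) + L₂/(3EI) = 4/EI.
Slope continuity at B: θ_0 = M_B·4/EI, so M_B = 563.1/4 = 140.8 kN·m (hogging).
Span AB, ΣM about A with M_B applied at B: R_B^{AB}·7 = 563.5 + 140.8, so R_B^{AB} = 100.6 kN and R_A = 161 − 100.6 = 60.39 kN.
Span BC, ΣM about C: R_B^{BC}·5 = 562.5 + 140.8, so R_B^{BC} = 140.7 kN and R_C = 225 − 140.7 = 84.35 kN.
R_B = 100.6 + 140.7 = 241.3 kN.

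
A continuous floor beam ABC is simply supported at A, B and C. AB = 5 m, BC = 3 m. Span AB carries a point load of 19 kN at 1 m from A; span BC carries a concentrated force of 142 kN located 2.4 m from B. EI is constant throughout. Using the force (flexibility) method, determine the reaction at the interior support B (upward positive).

R_B = 43.42 kN

Release continuity at B by inserting a hinge; the redundant is the internal moment M_B. The primary structure is two simply-supported spans AB and BC.
End slopes at the hinge B, treating each span as simply supported:
  span AB: point load 19 at a = 1: Pab(L + a)/(6LEI) = 15.2/EI
  span BC: point load 142 at a = 2.4: Pab(L + b)/(6LEI) = 40.9/EI
  relative rotation θ_0 = (15.2 + 40.9)/EI = 56.1/EI
A unit hogging moment at B produces rotation L₁/(3EI) + L₂/(3EI) = 2.667/EI.
Slope continuity at B: θ_0 = M_B·2.667/EI, so M_B = 56.1/2.667 = 21.04 kN·m (hogging).
Span AB, ΣM about A with M_B applied at B: R_B^{AB}·5 = 19 + 21.04, so R_B^{AB} = 8.007 kN and R_A = 19 − 8.007 = 10.99 kN.
Span BC, ΣM about C: R_B^{BC}·3 = 85.2 + 21.04, so R_B^{BC} = 35.41 kN and R_C = 142 − 35.41 = 106.6 kN.
R_B = 8.007 + 35.41 = 43.42 kN.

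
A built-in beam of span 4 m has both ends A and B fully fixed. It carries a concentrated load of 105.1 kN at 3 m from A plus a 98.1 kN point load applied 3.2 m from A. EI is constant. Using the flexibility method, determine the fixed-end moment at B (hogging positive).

Release both end moments; the primary structure is a simply-supported span AB with redundants M_A and M_B.
On the primary (simply-supported) span, the end slopes from the loading are:
  at A: point load 105.1 at a = 3: Pab(L + b)/(6LEI) = 65.69/EI
  at B: point load 105.1 at a = 3: Pab(L + a)/(6LEI) = 91.96/EI
  at A: point load 98.1 at a = 3.2: Pab(L + b)/(6LEI) = 50.23/EI
  at B: point load 98.1 at a = 3.2: Pab(L + a)/(6LEI) = 75.34/EI
  θ_A0 = 115.9/EI,  θ_B0 = 167.3/EI
Flexibility coefficients: a unit moment at one end gives L/(3EI) there and L/(6EI) at the far end, so f₁₁ = f₂₂ = 1.333/EI and f₁₂ = f₂₁ = 0.6667/EI.
Compatibility — zero rotation at each built-in end:
  1.333 M_A + 0.6667 M_B = 115.9
  0.6667 M_A + 1.333 M_B = 167.3
Solving the pair gives M_A = 32.26 kN·m and M_B = 109.3 kN·m (hogging).

M_B = 109.3 kN·m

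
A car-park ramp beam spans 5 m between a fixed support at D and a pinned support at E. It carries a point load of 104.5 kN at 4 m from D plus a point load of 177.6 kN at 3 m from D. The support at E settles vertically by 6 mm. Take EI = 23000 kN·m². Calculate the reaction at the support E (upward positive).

Release the roller at E. Primary structure: cantilever fixed at D.
Deflection at E on the released cantilever, summing each load's contribution:
  point load 104.5 at a = 4: Pa²(3L − a)/(6EI) = 3065/EI
  point load 177.6 at a = 3: Pa²(3L − a)/(6EI) = 3197/EI
  δ_0 = 6262/EI
Flexibility coefficient — unit upward force at E: δ_{EE} = L³/(3EI) = 41.67/EI.
With EI = 23000 kN·m²: δ_0 = 0.27227 m and δ_{EE} = 0.001812 m/kN.
Compatibility — the beam at E must follow the support down by 0.006 m: δ_0 − R_E·δ_{EE} = 0.006, so R_E = (0.27227 − 0.006)/0.001812 = 147 kN.

R_E = 147 kN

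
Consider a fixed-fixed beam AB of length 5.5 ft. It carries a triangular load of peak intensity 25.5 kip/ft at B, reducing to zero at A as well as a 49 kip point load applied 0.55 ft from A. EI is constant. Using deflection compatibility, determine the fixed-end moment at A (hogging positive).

M_A = 47.54 kip·ft

Take the two fixed-end moments M_A, M_B as redundants; the released structure is the simple span AB.
On the primary (simply-supported) span, the end slopes from the loading are:
  at A: triangular load, peak 25.5: 7w₀L³/(360EI) = 82.49/EI
  at B: triangular load, peak 25.5: w₀L³/(45EI) = 94.28/EI
  at A: point load 49 at a = 0.55: Pab(L + b)/(6LEI) = 42.24/EI
  at B: point load 49 at a = 0.55: Pab(L + a)/(6LEI) = 24.46/EI
  θ_A0 = 124.7/EI,  θ_B0 = 118.7/EI
Flexibility coefficients: a unit moment at one end gives L/(3EI) there and L/(6EI) at the far end, so f₁₁ = f₂₂ = 1.833/EI and f₁₂ = f₂₁ = 0.9167/EI.
Compatibility — zero rotation at each built-in end:
  1.833 M_A + 0.9167 M_B = 124.7
  0.9167 M_A + 1.833 M_B = 118.7
Solving the pair gives M_A = 47.54 kip·ft and M_B = 40.99 kip·ft (hogging).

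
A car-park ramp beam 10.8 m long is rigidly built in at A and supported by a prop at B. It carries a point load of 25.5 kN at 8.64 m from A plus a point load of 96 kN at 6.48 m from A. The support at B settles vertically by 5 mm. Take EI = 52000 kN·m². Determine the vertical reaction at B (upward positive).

Take the reaction at B as the redundant and release it; the primary structure is a cantilever fixed at A.
Free-end deflection of the primary structure under the applied loading (downward +):
  point load 25.5 at a = 8.64: Pa²(3L − a)/(6EI) = 7538/EI
  point load 96 at a = 6.48: Pa²(3L − a)/(6EI) = 17414/EI
  δ_0 = 24952/EI
Tip deflection under a unit load at B: L³/(3EI) = 419.9/EI.
With EI = 52000 kN·m²: δ_0 = 0.47985 m and δ_{BB} = 0.008075 m/kN.
Compatibility — the beam at B must follow the support down by 0.005 m: δ_0 − R_B·δ_{BB} = 0.005, so R_B = (0.47985 − 0.005)/0.008075 = 58.8 kN.

R_B = 58.8 kN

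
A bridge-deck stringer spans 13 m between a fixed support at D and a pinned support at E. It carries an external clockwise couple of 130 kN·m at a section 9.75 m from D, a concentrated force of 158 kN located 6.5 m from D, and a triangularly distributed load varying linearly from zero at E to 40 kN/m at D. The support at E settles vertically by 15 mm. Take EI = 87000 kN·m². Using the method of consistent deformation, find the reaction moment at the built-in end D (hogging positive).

Take the reaction at E as the redundant and release it; the primary structure is a cantilever fixed at D.
Free-end deflection of the primary structure under the applied loading (downward +):
  clockwise couple 130 at a = 9.75: M₀a(2L − a)/(2EI) = 10298/EI
  point load 158 at a = 6.5: Pa²(3L − a)/(6EI) = 36159/EI
  triangular load, peak 40 at the fixed end: w₀L⁴/(30EI) = 38081/EI
  δ_0 = 84539/EI
Tip deflection under a unit load at E: L³/(3EI) = 732.3/EI.
With EI = 87000 kN·m²: δ_0 = 0.97171 m and δ_{EE} = 0.008418 m/kN.
Compatibility — the beam at E must follow the support down by 0.015 m: δ_0 − R_E·δ_{EE} = 0.015, so R_E = (0.97171 − 0.015)/0.008418 = 113.7 kN.
Moment equilibrium about D: M_D = Σ(load moments about D) − R_E·L = 2284 − 113.7×13 = 806.1 kN·m.

M_D = 806.1 kN·m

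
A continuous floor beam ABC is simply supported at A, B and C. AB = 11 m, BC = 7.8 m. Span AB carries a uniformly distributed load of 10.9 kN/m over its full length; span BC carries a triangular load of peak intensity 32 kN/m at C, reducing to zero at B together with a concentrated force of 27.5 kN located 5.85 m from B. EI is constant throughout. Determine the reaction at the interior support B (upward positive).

R_B = 142.2 kN

Take M_B as the redundant. Released structure: two simple spans AB and BC with a hinge at B.
Rotations at B on the released spans (each span's end-slope, ×1/EI):
  span AB: UDL 10.9: wL³/(24EI) = 604.5/EI
  span BC: triangular load, peak 32: 7w₀L³/(360EI) = 295.3/EI
  span BC: point load 27.5 at a = 5.85: Pab(L + b)/(6LEI) = 65.36/EI
  relative rotation θ_0 = (604.5 + 360.6)/EI = 965.1/EI
A unit hogging moment at B produces rotation L₁/(3EI) + L₂/(3EI) = 6.267/EI.
Slope continuity at B: θ_0 = M_B·6.267/EI, so M_B = 965.1/6.267 = 154 kN·m (hogging).
Span AB, ΣM about A with M_B applied at B: R_B^{AB}·11 = 659.5 + 154, so R_B^{AB} = 73.95 kN and R_A = 119.9 − 73.95 = 45.95 kN.
Span BC, ΣM about C: R_B^{BC}·7.8 = 378.1 + 154, so R_B^{BC} = 68.22 kN and R_C = 152.3 − 68.22 = 84.08 kN.
R_B = 73.95 + 68.22 = 142.2 kN.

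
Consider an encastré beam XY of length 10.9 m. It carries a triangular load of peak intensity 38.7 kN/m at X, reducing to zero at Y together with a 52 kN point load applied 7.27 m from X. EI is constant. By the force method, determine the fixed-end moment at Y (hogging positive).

M_Y = 237.2 kN·m

Release both end moments; the primary structure is a simply-supported span XY with redundants M_X and M_Y.
Simple-span end rotations at X and Y under the given loads:
  at X: triangular load, peak 38.7: w₀L³/(45EI) = 1114/EI
  at Y: triangular load, peak 38.7: 7w₀L³/(360EI) = 974.5/EI
  at X: point load 52 at a = 7.27: Pab(L + b)/(6LEI) = 304.9/EI
  at Y: point load 52 at a = 7.27: Pab(L + a)/(6LEI) = 381.3/EI
  θ_X0 = 1419/EI,  θ_Y0 = 1356/EI
Flexibility coefficients: a unit moment at one end gives L/(3EI) there and L/(6EI) at the far end, so f₁₁ = f₂₂ = 3.633/EI and f₁₂ = f₂₁ = 1.817/EI.
Compatibility — zero rotation at each built-in end:
  3.633 M_X + 1.817 M_Y = 1419
  1.817 M_X + 3.633 M_Y = 1356
Solving the pair gives M_X = 271.8 kN·m and M_Y = 237.2 kN·m (hogging).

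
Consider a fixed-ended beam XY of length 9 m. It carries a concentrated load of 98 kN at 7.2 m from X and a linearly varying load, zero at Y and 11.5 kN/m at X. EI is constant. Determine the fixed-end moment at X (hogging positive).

Release both end moments; the primary structure is a simply-supported span XY with redundants M_X and M_Y.
End rotations of the released simple span under the applied load (×1/EI):
  at X: point load 98 at a = 7.2: Pab(L + b)/(6LEI) = 254/EI
  at Y: point load 98 at a = 7.2: Pab(L + a)/(6LEI) = 381/EI
  at X: triangular load, peak 11.5: w₀L³/(45EI) = 186.3/EI
  at Y: triangular load, peak 11.5: 7w₀L³/(360EI) = 163/EI
  θ_X0 = 440.3/EI,  θ_Y0 = 544/EI
Flexibility coefficients: a unit moment at one end gives L/(3EI) there and L/(6EI) at the far end, so f₁₁ = f₂₂ = 3/EI and f₁₂ = f₂₁ = 1.5/EI.
Compatibility — zero rotation at each built-in end:
  3 M_X + 1.5 M_Y = 440.3
  1.5 M_X + 3 M_Y = 544
Solving the pair gives M_X = 74.8 kN·m and M_Y = 143.9 kN·m (hogging).

M_X = 74.8 kN·m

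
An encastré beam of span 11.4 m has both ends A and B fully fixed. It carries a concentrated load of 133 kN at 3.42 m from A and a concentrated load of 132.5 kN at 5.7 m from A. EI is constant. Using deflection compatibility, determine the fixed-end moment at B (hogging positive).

M_B = 284.3 kN·m

Take the two fixed-end moments M_A, M_B as redundants; the released structure is the simple span AB.
On the primary (simply-supported) span, the end slopes from the loading are:
  at A: point load 133 at a = 3.42: Pab(L + b)/(6LEI) = 1028/EI
  at B: point load 133 at a = 3.42: Pab(L + a)/(6LEI) = 786.5/EI
  at A: point load 132.5 at a = 5.7: Pab(L + b)/(6LEI) = 1076/EI
  at B: point load 132.5 at a = 5.7: Pab(L + a)/(6LEI) = 1076/EI
  θ_A0 = 2105/EI,  θ_B0 = 1863/EI
Flexibility coefficients: a unit moment at one end gives L/(3EI) there and L/(6EI) at the far end, so f₁₁ = f₂₂ = 3.8/EI and f₁₂ = f₂₁ = 1.9/EI.
Compatibility — zero rotation at each built-in end:
  3.8 M_A + 1.9 M_B = 2105
  1.9 M_A + 3.8 M_B = 1863
Solving the pair gives M_A = 411.7 kN·m and M_B = 284.3 kN·m (hogging).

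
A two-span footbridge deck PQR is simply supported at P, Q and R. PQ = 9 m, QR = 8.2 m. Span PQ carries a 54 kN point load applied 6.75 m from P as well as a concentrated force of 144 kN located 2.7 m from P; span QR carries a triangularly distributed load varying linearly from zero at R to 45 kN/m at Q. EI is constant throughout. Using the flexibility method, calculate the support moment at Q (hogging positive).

M_Q = 230.5 kN·m

Release continuity at Q by inserting a hinge; the redundant is the internal moment M_Q. The primary structure is two simply-supported spans PQ and QR.
Rotations at Q on the released spans (each span's end-slope, ×1/EI):
  span PQ: point load 54 at a = 6.75: Pab(L + a)/(6LEI) = 239.2/EI
  span PQ: point load 144 at a = 2.7: Pab(L + a)/(6LEI) = 530.7/EI
  span QR: triangular load, peak 45: w₀L³/(45EI) = 551.4/EI
  relative rotation θ_0 = (769.9 + 551.4)/EI = 1321/EI
A unit hogging moment at Q produces rotation L₁/(3EI) + L₂/(3EI) = 5.733/EI.
Slope continuity at Q: θ_0 = M_Q·5.733/EI, so M_Q = 1321/5.733 = 230.5 kN·m (hogging).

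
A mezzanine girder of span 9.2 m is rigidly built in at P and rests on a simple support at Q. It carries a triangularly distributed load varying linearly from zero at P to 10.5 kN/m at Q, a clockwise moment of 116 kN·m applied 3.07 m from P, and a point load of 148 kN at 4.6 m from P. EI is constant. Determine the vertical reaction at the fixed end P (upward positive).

R_P = 113 kN

Take the reaction at Q as the redundant and release it; the primary structure is a cantilever fixed at P.
Free-end deflection of the primary structure under the applied loading (downward +):
  triangular load, peak 10.5 at the free end: 11w₀L⁴/(120EI) = 6895/EI
  clockwise couple 116 at a = 3.07: M₀a(2L − a)/(2EI) = 2730/EI
  point load 148 at a = 4.6: Pa²(3L − a)/(6EI) = 12005/EI
  δ_0 = 21630/EI
Flexibility coefficient — unit upward force at Q: δ_{QQ} = L³/(3EI) = 259.6/EI.
Compatibility at Q: δ_0 − R_Q·δ_{QQ} = 0, so R_Q = 21630/259.6 = 83.33 kN.
Vertical equilibrium: R_P = ΣP − R_Q = 196.3 − 83.33 = 113 kN.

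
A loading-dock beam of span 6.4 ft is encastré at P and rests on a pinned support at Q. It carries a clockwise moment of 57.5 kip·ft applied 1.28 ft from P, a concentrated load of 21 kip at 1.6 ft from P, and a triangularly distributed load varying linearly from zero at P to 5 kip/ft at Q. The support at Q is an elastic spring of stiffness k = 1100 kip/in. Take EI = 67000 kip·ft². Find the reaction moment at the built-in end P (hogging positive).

Take the reaction at Q as the redundant and release it; the primary structure is a cantilever fixed at P.
Deflection at Q on the released cantilever, summing each load's contribution:
  clockwise couple 57.5 at a = 1.28: M₀a(2L − a)/(2EI) = 423.9/EI
  point load 21 at a = 1.6: Pa²(3L − a)/(6EI) = 157.7/EI
  triangular load, peak 5 at the free end: 11w₀L⁴/(120EI) = 769/EI
  δ_0 = 1351/EI
Flexibility coefficient — unit upward force at Q: δ_{QQ} = L³/(3EI) = 87.38/EI.
With EI = 67000 kip·ft²: δ_0 = 0.020158 ft and δ_{QQ} = 0.001304 ft/kip.
Compatibility — the spring shortens by R_Q/k under the reaction it provides: δ_0 − R_Q·δ_{QQ} = R_Q/k. With 1/k = 1/(1100×12) ft/kip = 0.000076 ft/kip, R_Q = δ_0 / (δ_{QQ} + 1/k) = 0.020158 / (0.001304 + 0.000076) = 14.61 kip.
Moment equilibrium about P: M_P = Σ(load moments about P) − R_Q·L = 159.4 − 14.61×6.4 = 65.88 kip·ft.

M_P = 65.88 kip·ft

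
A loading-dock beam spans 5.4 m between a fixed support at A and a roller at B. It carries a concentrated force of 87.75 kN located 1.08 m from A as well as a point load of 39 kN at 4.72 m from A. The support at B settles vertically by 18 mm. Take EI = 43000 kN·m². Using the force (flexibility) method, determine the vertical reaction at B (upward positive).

R_B = 21.84 kN

Remove the prop at B; the released (primary) structure is a cantilever built in at A.
Primary-structure tip deflection at B by superposition:
  point load 87.75 at a = 1.08: Pa²(3L − a)/(6EI) = 257.9/EI
  point load 39 at a = 4.72: Pa²(3L − a)/(6EI) = 1662/EI
  δ_0 = 1920/EI
Tip deflection under a unit load at B: L³/(3EI) = 52.49/EI.
With EI = 43000 kN·m²: δ_0 = 0.044659 m and δ_{BB} = 0.001221 m/kN.
Compatibility — the beam at B must follow the support down by 0.018 m: δ_0 − R_B·δ_{BB} = 0.018, so R_B = (0.044659 − 0.018)/0.001221 = 21.84 kN.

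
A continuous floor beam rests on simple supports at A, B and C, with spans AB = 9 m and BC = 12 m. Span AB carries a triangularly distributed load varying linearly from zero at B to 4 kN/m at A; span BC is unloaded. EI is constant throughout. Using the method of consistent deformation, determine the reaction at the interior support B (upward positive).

R_B = 7.575 kN

Release continuity at B by inserting a hinge; the redundant is the internal moment M_B. The primary structure is two simply-supported spans AB and BC.
Rotations at B on the released spans (each span's end-slope, ×1/EI):
  span AB: triangular load, peak 4: 7w₀L³/(360EI) = 56.7/EI
  relative rotation θ_0 = (56.7 + 0)/EI = 56.7/EI
A unit hogging moment at B produces rotation L₁/(3EI) + L₂/(3EI) = 7/EI.
Compatibility: M_B·(L₁+L₂)/(3EI) = θ_0, giving M_B = 8.1 kN·m (hogging).
Span AB, ΣM about A with M_B applied at B: R_B^{AB}·9 = 54 + 8.1, so R_B^{AB} = 6.9 kN and R_A = 18 − 6.9 = 11.1 kN.
Span BC, ΣM about C: R_B^{BC}·12 = 0 + 8.1, so R_B^{BC} = 0.675 kN and R_C = 0 − 0.675 = -0.675 kN.
R_B = 6.9 + 0.675 = 7.575 kN.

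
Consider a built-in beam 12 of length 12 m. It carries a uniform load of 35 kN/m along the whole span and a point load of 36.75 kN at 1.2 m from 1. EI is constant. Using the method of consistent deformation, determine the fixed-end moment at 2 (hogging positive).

M_2 = 424 kN·m

Release both end moments; the primary structure is a simply-supported span 12 with redundants M_1 and M_2.
End rotations of the released simple span under the applied load (×1/EI):
  at 1: UDL 35: wL³/(24EI) = 2520/EI
  at 2: UDL 35: wL³/(24EI) = 2520/EI
  at 1: point load 36.75 at a = 1.2: Pab(L + b)/(6LEI) = 150.8/EI
  at 2: point load 36.75 at a = 1.2: Pab(L + a)/(6LEI) = 87.32/EI
  θ_10 = 2671/EI,  θ_20 = 2607/EI
Flexibility coefficients: a unit moment at one end gives L/(3EI) there and L/(6EI) at the far end, so f₁₁ = f₂₂ = 4/EI and f₁₂ = f₂₁ = 2/EI.
Compatibility — zero rotation at each built-in end:
  4 M_1 + 2 M_2 = 2671
  2 M_1 + 4 M_2 = 2607
Solving the pair gives M_1 = 455.7 kN·m and M_2 = 424 kN·m (hogging).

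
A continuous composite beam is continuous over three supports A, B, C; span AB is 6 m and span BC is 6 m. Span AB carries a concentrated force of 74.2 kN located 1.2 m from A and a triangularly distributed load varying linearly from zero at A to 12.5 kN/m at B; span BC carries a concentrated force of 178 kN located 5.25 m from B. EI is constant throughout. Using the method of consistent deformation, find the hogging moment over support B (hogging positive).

Insert a hinge at B; M_B is the redundant, and each span becomes simply supported.
Rotations at B on the released spans (each span's end-slope, ×1/EI):
  span AB: point load 74.2 at a = 1.2: Pab(L + a)/(6LEI) = 85.48/EI
  span AB: triangular load, peak 12.5: w₀L³/(45EI) = 60/EI
  span BC: point load 178 at a = 5.25: Pab(L + b)/(6LEI) = 131.4/EI
  relative rotation θ_0 = (145.5 + 131.4)/EI = 276.9/EI
A unit hogging moment at B produces rotation L₁/(3EI) + L₂/(3EI) = 4/EI.
Slope continuity at B: θ_0 = M_B·4/EI, so M_B = 276.9/4 = 69.22 kN·m (hogging).

M_B = 69.22 kN·m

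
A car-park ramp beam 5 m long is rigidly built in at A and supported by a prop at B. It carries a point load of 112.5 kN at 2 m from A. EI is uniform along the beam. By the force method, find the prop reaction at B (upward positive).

Remove the prop at B; the released (primary) structure is a cantilever built in at A.
Primary-structure tip deflection at B by superposition:
  point load 112.5 at a = 2: Pa²(3L − a)/(6EI) = 975/EI
Flexibility coefficient — unit upward force at B: δ_{BB} = L³/(3EI) = 41.67/EI.
The prop prevents deflection at B: R_B = δ_0/δ_{BB} = 975/41.67 = 23.4 kN.

R_B = 23.4 kN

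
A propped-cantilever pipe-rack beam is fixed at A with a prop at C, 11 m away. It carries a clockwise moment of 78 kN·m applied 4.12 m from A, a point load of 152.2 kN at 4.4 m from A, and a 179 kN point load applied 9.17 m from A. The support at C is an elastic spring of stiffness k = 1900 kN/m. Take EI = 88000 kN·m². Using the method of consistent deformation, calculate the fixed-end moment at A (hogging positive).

M_A = 667.2 kN·m

Choose R_C as the redundant. The primary structure is the cantilever fixed at A.
Deflection at C on the released cantilever, summing each load's contribution:
  clockwise couple 78 at a = 4.12: M₀a(2L − a)/(2EI) = 2873/EI
  point load 152.2 at a = 4.4: Pa²(3L − a)/(6EI) = 14045/EI
  point load 179 at a = 9.17: Pa²(3L − a)/(6EI) = 59781/EI
  δ_0 = 76700/EI
Tip deflection under a unit load at C: L³/(3EI) = 443.7/EI.
With EI = 88000 kN·m²: δ_0 = 0.87159 m and δ_{CC} = 0.005042 m/kN.
Compatibility — the spring shortens by R_C/k under the reaction it provides: δ_0 − R_C·δ_{CC} = R_C/k. With 1/k = 0.000526 m/kN, R_C = δ_0 / (δ_{CC} + 1/k) = 0.87159 / (0.005042 + 0.000526) = 156.5 kN.
Moment equilibrium about A: M_A = Σ(load moments about A) − R_C·L = 2389 − 156.5×11 = 667.2 kN·m.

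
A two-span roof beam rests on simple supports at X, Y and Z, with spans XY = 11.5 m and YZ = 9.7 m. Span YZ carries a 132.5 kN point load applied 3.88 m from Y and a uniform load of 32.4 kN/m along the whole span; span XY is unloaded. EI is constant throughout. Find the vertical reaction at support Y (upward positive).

Release continuity at Y by inserting a hinge; the redundant is the internal moment M_Y. The primary structure is two simply-supported spans XY and YZ.
End slopes at the hinge Y, treating each span as simply supported:
  span YZ: point load 132.5 at a = 3.88: Pab(L + b)/(6LEI) = 797.9/EI
  span YZ: UDL 32.4: wL³/(24EI) = 1232/EI
  relative rotation θ_0 = (0 + 2030)/EI = 2030/EI
A unit hogging moment at Y produces rotation L₁/(3EI) + L₂/(3EI) = 7.067/EI.
Slope continuity at Y: θ_0 = M_Y·7.067/EI, so M_Y = 2030/7.067 = 287.3 kN·m (hogging).
Span XY, ΣM about X with M_Y applied at Y: R_Y^{XY}·11.5 = 0 + 287.3, so R_Y^{XY} = 24.98 kN and R_X = 0 − 24.98 = -24.98 kN.
Span YZ, ΣM about Z: R_Y^{YZ}·9.7 = 2295 + 287.3, so R_Y^{YZ} = 266.3 kN and R_Z = 446.8 − 266.3 = 180.5 kN.
R_Y = 24.98 + 266.3 = 291.2 kN.

R_Y = 291.2 kN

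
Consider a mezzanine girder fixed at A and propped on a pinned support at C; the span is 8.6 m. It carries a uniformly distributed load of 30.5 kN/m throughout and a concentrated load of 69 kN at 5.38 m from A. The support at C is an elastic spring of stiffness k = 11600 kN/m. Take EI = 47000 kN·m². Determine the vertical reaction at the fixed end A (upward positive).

R_A = 203.3 kN

Take the reaction at C as the redundant and release it; the primary structure is a cantilever fixed at A.
Downward deflection at the released point C due to the loads:
  UDL 30.5: wL⁴/(8EI) = 20855/EI
  point load 69 at a = 5.38: Pa²(3L − a)/(6EI) = 6797/EI
  δ_0 = 27652/EI
Tip deflection under a unit load at C: L³/(3EI) = 212/EI.
With EI = 47000 kN·m²: δ_0 = 0.58833 m and δ_{CC} = 0.004511 m/kN.
Compatibility — the spring shortens by R_C/k under the reaction it provides: δ_0 − R_C·δ_{CC} = R_C/k. With 1/k = 0.000086 m/kN, R_C = δ_0 / (δ_{CC} + 1/k) = 0.58833 / (0.004511 + 0.000086) = 128 kN.
Vertical equilibrium: R_A = ΣP − R_C = 331.3 − 128 = 203.3 kN.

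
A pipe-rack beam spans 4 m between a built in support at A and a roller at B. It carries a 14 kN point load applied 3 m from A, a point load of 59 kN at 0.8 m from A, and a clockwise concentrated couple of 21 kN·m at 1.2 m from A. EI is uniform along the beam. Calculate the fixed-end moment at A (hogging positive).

Take the reaction at B as the redundant and release it; the primary structure is a cantilever fixed at A.
Free-end deflection of the primary structure under the applied loading (downward +):
  point load 14 at a = 3: Pa²(3L − a)/(6EI) = 189/EI
  point load 59 at a = 0.8: Pa²(3L − a)/(6EI) = 70.49/EI
  clockwise couple 21 at a = 1.2: M₀a(2L − a)/(2EI) = 85.68/EI
  δ_0 = 345.2/EI
Flexibility coefficient — unit upward force at B: δ_{BB} = L³/(3EI) = 21.33/EI.
The prop prevents deflection at B: R_B = δ_0/δ_{BB} = 345.2/21.33 = 16.18 kN.
Moment equilibrium about A: M_A = Σ(load moments about A) − R_B·L = 110.2 − 16.18×4 = 45.48 kN·m.

M_A = 45.48 kN·m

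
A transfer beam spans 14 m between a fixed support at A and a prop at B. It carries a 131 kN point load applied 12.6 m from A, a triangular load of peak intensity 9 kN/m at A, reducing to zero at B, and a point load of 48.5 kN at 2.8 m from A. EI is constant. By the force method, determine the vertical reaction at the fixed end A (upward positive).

R_A = 115.8 kN

Choose R_B as the redundant. The primary structure is the cantilever fixed at A.
Primary-structure tip deflection at B by superposition:
  point load 131 at a = 12.6: Pa²(3L − a)/(6EI) = 101908/EI
  triangular load, peak 9 at the fixed end: w₀L⁴/(30EI) = 11525/EI
  point load 48.5 at a = 2.8: Pa²(3L − a)/(6EI) = 2484/EI
  δ_0 = 115917/EI
Tip deflection under a unit load at B: L³/(3EI) = 914.7/EI.
Compatibility at B: δ_0 − R_B·δ_{BB} = 0, so R_B = 115917/914.7 = 126.7 kN.
Vertical equilibrium: R_A = ΣP − R_B = 242.5 − 126.7 = 115.8 kN.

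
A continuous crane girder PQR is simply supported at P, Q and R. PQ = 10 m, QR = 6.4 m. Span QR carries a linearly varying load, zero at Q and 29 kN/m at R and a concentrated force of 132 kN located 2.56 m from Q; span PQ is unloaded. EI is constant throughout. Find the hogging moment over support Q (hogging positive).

Insert a hinge at Q; M_Q is the redundant, and each span becomes simply supported.
End slopes at the hinge Q, treating each span as simply supported:
  span QR: triangular load, peak 29: 7w₀L³/(360EI) = 147.8/EI
  span QR: point load 132 at a = 2.56: Pab(L + b)/(6LEI) = 346/EI
  relative rotation θ_0 = (0 + 493.9)/EI = 493.9/EI
A unit hogging moment at Q produces rotation L₁/(3EI) + L₂/(3EI) = 5.467/EI.
Slope continuity at Q: θ_0 = M_Q·5.467/EI, so M_Q = 493.9/5.467 = 90.34 kN·m (hogging).

M_Q = 90.34 kN·m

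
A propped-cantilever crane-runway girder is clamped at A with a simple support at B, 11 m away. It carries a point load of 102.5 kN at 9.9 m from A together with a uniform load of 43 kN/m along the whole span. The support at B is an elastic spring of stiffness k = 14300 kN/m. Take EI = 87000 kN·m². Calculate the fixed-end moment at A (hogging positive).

Take the reaction at B as the redundant and release it; the primary structure is a cantilever fixed at A.
Free-end deflection of the primary structure under the applied loading (downward +):
  point load 102.5 at a = 9.9: Pa²(3L − a)/(6EI) = 38677/EI
  UDL 43: wL⁴/(8EI) = 78695/EI
  δ_0 = 117373/EI
Tip deflection under a unit load at B: L³/(3EI) = 443.7/EI.
With EI = 87000 kN·m²: δ_0 = 1.3491 m and δ_{BB} = 0.0051 m/kN.
Compatibility — the spring shortens by R_B/k under the reaction it provides: δ_0 − R_B·δ_{BB} = R_B/k. With 1/k = 0.00007 m/kN, R_B = δ_0 / (δ_{BB} + 1/k) = 1.3491 / (0.0051 + 0.00007) = 261 kN.
Moment equilibrium about A: M_A = Σ(load moments about A) − R_B·L = 3616 − 261×11 = 745.6 kN·m.

M_A = 745.6 kN·m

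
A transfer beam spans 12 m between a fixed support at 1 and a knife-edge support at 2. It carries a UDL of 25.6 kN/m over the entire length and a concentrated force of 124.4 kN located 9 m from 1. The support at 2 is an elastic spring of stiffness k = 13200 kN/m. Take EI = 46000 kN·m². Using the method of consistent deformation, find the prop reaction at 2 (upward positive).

R_2 = 192.8 kN

Release the roller at 2. Primary structure: cantilever fixed at 1.
Downward deflection at the released point 2 due to the loads:
  UDL 25.6: wL⁴/(8EI) = 66355/EI
  point load 124.4 at a = 9: Pa²(3L − a)/(6EI) = 45344/EI
  δ_0 = 111699/EI
Tip deflection under a unit load at 2: L³/(3EI) = 576/EI.
With EI = 46000 kN·m²: δ_0 = 2.4282 m and δ_{22} = 0.012522 m/kN.
Compatibility — the spring shortens by R_2/k under the reaction it provides: δ_0 − R_2·δ_{22} = R_2/k. With 1/k = 0.000076 m/kN, R_2 = δ_0 / (δ_{22} + 1/k) = 2.4282 / (0.012522 + 0.000076) = 192.8 kN.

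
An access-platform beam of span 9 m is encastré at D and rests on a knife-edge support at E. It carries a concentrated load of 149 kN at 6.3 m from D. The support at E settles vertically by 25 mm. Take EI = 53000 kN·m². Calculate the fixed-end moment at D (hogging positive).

Choose R_E as the redundant. The primary structure is the cantilever fixed at D.
Downward deflection at the released point E due to the loads:
  point load 149 at a = 6.3: Pa²(3L − a)/(6EI) = 20403/EI
Tip deflection under a unit load at E: L³/(3EI) = 243/EI.
With EI = 53000 kN·m²: δ_0 = 0.38496 m and δ_{EE} = 0.004585 m/kN.
Compatibility — the beam at E must follow the support down by 0.025 m: δ_0 − R_E·δ_{EE} = 0.025, so R_E = (0.38496 − 0.025)/0.004585 = 78.51 kN.
Moment equilibrium about D: M_D = Σ(load moments about D) − R_E·L = 938.7 − 78.51×9 = 232.1 kN·m.

M_D = 232.1 kN·m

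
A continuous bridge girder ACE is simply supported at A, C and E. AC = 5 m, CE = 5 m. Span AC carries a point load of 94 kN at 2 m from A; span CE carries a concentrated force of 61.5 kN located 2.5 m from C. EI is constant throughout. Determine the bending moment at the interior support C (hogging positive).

M_C = 68.31 kN·m

Take M_C as the redundant. Released structure: two simple spans AC and CE with a hinge at C.
End slopes at the hinge C, treating each span as simply supported:
  span AC: point load 94 at a = 2: Pab(L + a)/(6LEI) = 131.6/EI
  span CE: point load 61.5 at a = 2.5: Pab(L + b)/(6LEI) = 96.09/EI
  relative rotation θ_0 = (131.6 + 96.09)/EI = 227.7/EI
A unit hogging moment at C produces rotation L₁/(3EI) + L₂/(3EI) = 3.333/EI.
Compatibility: M_C·(L₁+L₂)/(3EI) = θ_0, giving M_C = 68.31 kN·m (hogging).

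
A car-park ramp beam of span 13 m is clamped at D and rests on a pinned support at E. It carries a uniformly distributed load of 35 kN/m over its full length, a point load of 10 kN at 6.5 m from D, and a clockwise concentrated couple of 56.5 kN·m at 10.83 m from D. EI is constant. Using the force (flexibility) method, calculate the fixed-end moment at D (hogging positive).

M_D = 737.9 kN·m

Choose R_E as the redundant. The primary structure is the cantilever fixed at D.
Deflection at E on the released cantilever, summing each load's contribution:
  UDL 35: wL⁴/(8EI) = 124954/EI
  point load 10 at a = 6.5: Pa²(3L − a)/(6EI) = 2289/EI
  clockwise couple 56.5 at a = 10.83: M₀a(2L − a)/(2EI) = 4641/EI
  δ_0 = 131884/EI
Flexibility coefficient — unit upward force at E: δ_{EE} = L³/(3EI) = 732.3/EI.
Compatibility at E: δ_0 − R_E·δ_{EE} = 0, so R_E = 131884/732.3 = 180.1 kN.
Moment equilibrium about D: M_D = Σ(load moments about D) − R_E·L = 3079 − 180.1×13 = 737.9 kN·m.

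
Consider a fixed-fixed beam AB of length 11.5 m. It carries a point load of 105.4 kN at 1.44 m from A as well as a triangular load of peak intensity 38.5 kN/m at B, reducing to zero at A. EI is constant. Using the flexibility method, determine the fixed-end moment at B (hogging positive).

M_B = 271.2 kN·m

Take the two fixed-end moments M_A, M_B as redundants; the released structure is the simple span AB.
End rotations of the released simple span under the applied load (×1/EI):
  at A: point load 105.4 at a = 1.44: Pab(L + b)/(6LEI) = 477.1/EI
  at B: point load 105.4 at a = 1.44: Pab(L + a)/(6LEI) = 286.3/EI
  at A: triangular load, peak 38.5: 7w₀L³/(360EI) = 1139/EI
  at B: triangular load, peak 38.5: w₀L³/(45EI) = 1301/EI
  θ_A0 = 1616/EI,  θ_B0 = 1588/EI
Flexibility coefficients: a unit moment at one end gives L/(3EI) there and L/(6EI) at the far end, so f₁₁ = f₂₂ = 3.833/EI and f₁₂ = f₂₁ = 1.917/EI.
Compatibility — zero rotation at each built-in end:
  3.833 M_A + 1.917 M_B = 1616
  1.917 M_A + 3.833 M_B = 1588
Solving the pair gives M_A = 285.9 kN·m and M_B = 271.2 kN·m (hogging).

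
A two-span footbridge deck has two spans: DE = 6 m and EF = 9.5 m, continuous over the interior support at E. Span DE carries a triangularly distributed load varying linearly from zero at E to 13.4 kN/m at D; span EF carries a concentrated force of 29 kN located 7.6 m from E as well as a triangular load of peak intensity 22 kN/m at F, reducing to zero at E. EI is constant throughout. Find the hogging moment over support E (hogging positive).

M_E = 98.09 kN·m

Release continuity at E by inserting a hinge; the redundant is the internal moment M_E. The primary structure is two simply-supported spans DE and EF.
End slopes at the hinge E, treating each span as simply supported:
  span DE: triangular load, peak 13.4: 7w₀L³/(360EI) = 56.28/EI
  span EF: point load 29 at a = 7.6: Pab(L + b)/(6LEI) = 83.75/EI
  span EF: triangular load, peak 22: 7w₀L³/(360EI) = 366.8/EI
  relative rotation θ_0 = (56.28 + 450.5)/EI = 506.8/EI
A unit hogging moment at E produces rotation L₁/(3EI) + L₂/(3EI) = 5.167/EI.
Compatibility: M_E·(L₁+L₂)/(3EI) = θ_0, giving M_E = 98.09 kN·m (hogging).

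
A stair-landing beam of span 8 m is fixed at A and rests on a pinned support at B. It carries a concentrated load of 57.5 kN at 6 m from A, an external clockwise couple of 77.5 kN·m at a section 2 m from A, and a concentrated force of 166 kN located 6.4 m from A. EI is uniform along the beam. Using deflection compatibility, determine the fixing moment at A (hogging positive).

Take the reaction at B as the redundant and release it; the primary structure is a cantilever fixed at A.
Primary-structure tip deflection at B by superposition:
  point load 57.5 at a = 6: Pa²(3L − a)/(6EI) = 6210/EI
  clockwise couple 77.5 at a = 2: M₀a(2L − a)/(2EI) = 1085/EI
  point load 166 at a = 6.4: Pa²(3L − a)/(6EI) = 19945/EI
  δ_0 = 27240/EI
Flexibility coefficient — unit upward force at B: δ_{BB} = L³/(3EI) = 170.7/EI.
The prop prevents deflection at B: R_B = δ_0/δ_{BB} = 27240/170.7 = 159.6 kN.
Moment equilibrium about A: M_A = Σ(load moments about A) − R_B·L = 1485 − 159.6×8 = 208 kN·m.

M_A = 208 kN·m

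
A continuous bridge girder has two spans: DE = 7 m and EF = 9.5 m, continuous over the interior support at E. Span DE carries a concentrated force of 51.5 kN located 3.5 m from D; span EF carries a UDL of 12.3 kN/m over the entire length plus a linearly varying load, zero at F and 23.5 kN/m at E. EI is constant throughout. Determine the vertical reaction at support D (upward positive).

R_D = -1.389 kN

Take M_E as the redundant. Released structure: two simple spans DE and EF with a hinge at E.
Discontinuity in slope at E on the released structure — sum the simple-span end rotations:
  span DE: point load 51.5 at a = 3.5: Pab(L + a)/(6LEI) = 157.7/EI
  span EF: UDL 12.3: wL³/(24EI) = 439.4/EI
  span EF: triangular load, peak 23.5: w₀L³/(45EI) = 447.7/EI
  relative rotation θ_0 = (157.7 + 887.1)/EI = 1045/EI
A unit hogging moment at E produces rotation L₁/(3EI) + L₂/(3EI) = 5.5/EI.
Slope continuity at E: θ_0 = M_E·5.5/EI, so M_E = 1045/5.5 = 190 kN·m (hogging).
Span DE, ΣM about D with M_E applied at E: R_E^{DE}·7 = 180.2 + 190, so R_E^{DE} = 52.89 kN and R_D = 51.5 − 52.89 = -1.389 kN.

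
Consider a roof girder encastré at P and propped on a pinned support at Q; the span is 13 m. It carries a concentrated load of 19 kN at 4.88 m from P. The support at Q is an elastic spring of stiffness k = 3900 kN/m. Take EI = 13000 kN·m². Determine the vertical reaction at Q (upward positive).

R_Q = 3.498 kN

Take the reaction at Q as the redundant and release it; the primary structure is a cantilever fixed at P.
Downward deflection at the released point Q due to the loads:
  point load 19 at a = 4.88: Pa²(3L − a)/(6EI) = 2573/EI
Flexibility coefficient — unit upward force at Q: δ_{QQ} = L³/(3EI) = 732.3/EI.
With EI = 13000 kN·m²: δ_0 = 0.19793 m and δ_{QQ} = 0.056333 m/kN.
Compatibility — the spring shortens by R_Q/k under the reaction it provides: δ_0 − R_Q·δ_{QQ} = R_Q/k. With 1/k = 0.000256 m/kN, R_Q = δ_0 / (δ_{QQ} + 1/k) = 0.19793 / (0.056333 + 0.000256) = 3.498 kN.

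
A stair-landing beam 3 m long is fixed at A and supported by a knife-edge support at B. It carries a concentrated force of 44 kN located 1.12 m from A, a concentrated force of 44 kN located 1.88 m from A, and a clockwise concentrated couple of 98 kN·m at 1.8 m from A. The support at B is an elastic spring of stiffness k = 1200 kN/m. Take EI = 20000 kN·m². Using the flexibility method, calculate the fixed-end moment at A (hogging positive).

Release the roller at B. Primary structure: cantilever fixed at A.
Deflection at B on the released cantilever, summing each load's contribution:
  point load 44 at a = 1.12: Pa²(3L − a)/(6EI) = 72.49/EI
  point load 44 at a = 1.88: Pa²(3L − a)/(6EI) = 184.5/EI
  clockwise couple 98 at a = 1.8: M₀a(2L − a)/(2EI) = 370.4/EI
  δ_0 = 627.5/EI
Tip deflection under a unit load at B: L³/(3EI) = 9/EI.
With EI = 20000 kN·m²: δ_0 = 0.031374 m and δ_{BB} = 0.00045 m/kN.
Compatibility — the spring shortens by R_B/k under the reaction it provides: δ_0 − R_B·δ_{BB} = R_B/k. With 1/k = 0.000833 m/kN, R_B = δ_0 / (δ_{BB} + 1/k) = 0.031374 / (0.00045 + 0.000833) = 24.45 kN.
Moment equilibrium about A: M_A = Σ(load moments about A) − R_B·L = 230 − 24.45×3 = 156.7 kN·m.

M_A = 156.7 kN·m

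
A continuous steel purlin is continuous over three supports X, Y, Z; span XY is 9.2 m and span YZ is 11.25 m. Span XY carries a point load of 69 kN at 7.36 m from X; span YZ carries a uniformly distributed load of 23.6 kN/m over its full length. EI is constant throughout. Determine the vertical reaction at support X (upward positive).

R_X = -13 kN

Insert a hinge at Y; M_Y is the redundant, and each span becomes simply supported.
Discontinuity in slope at Y on the released structure — sum the simple-span end rotations:
  span XY: point load 69 at a = 7.36: Pab(L + a)/(6LEI) = 280.3/EI
  span YZ: UDL 23.6: wL³/(24EI) = 1400/EI
  relative rotation θ_0 = (280.3 + 1400)/EI = 1680/EI
A unit hogging moment at Y produces rotation L₁/(3EI) + L₂/(3EI) = 6.817/EI.
Compatibility: M_Y·(L₁+L₂)/(3EI) = θ_0, giving M_Y = 246.5 kN·m (hogging).
Span XY, ΣM about X with M_Y applied at Y: R_Y^{XY}·9.2 = 507.8 + 246.5, so R_Y^{XY} = 82 kN and R_X = 69 − 82 = -13 kN.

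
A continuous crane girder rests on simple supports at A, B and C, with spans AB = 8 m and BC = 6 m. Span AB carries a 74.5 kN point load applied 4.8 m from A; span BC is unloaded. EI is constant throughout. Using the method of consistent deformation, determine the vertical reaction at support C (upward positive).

R_C = -10.9 kN

Release continuity at B by inserting a hinge; the redundant is the internal moment M_B. The primary structure is two simply-supported spans AB and BC.
Rotations at B on the released spans (each span's end-slope, ×1/EI):
  span AB: point load 74.5 at a = 4.8: Pab(L + a)/(6LEI) = 305.2/EI
  relative rotation θ_0 = (305.2 + 0)/EI = 305.2/EI
A unit hogging moment at B produces rotation L₁/(3EI) + L₂/(3EI) = 4.667/EI.
Compatibility: M_B·(L₁+L₂)/(3EI) = θ_0, giving M_B = 65.39 kN·m (hogging).
Span BC, ΣM about C: R_B^{BC}·6 = 0 + 65.39, so R_B^{BC} = 10.9 kN and R_C = 0 − 10.9 = -10.9 kN.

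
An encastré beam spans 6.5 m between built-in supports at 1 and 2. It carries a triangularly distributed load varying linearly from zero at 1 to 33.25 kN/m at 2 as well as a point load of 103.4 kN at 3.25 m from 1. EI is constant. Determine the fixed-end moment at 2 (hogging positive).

Take the two fixed-end moments M_1, M_2 as redundants; the released structure is the simple span 12.
On the primary (simply-supported) span, the end slopes from the loading are:
  at 1: triangular load, peak 33.25: 7w₀L³/(360EI) = 177.6/EI
  at 2: triangular load, peak 33.25: w₀L³/(45EI) = 202.9/EI
  at 1: point load 103.4 at a = 3.25: Pab(L + b)/(6LEI) = 273/EI
  at 2: point load 103.4 at a = 3.25: Pab(L + a)/(6LEI) = 273/EI
  θ_10 = 450.6/EI,  θ_20 = 476/EI
Flexibility coefficients: a unit moment at one end gives L/(3EI) there and L/(6EI) at the far end, so f₁₁ = f₂₂ = 2.167/EI and f₁₂ = f₂₁ = 1.083/EI.
Compatibility — zero rotation at each built-in end:
  2.167 M_1 + 1.083 M_2 = 450.6
  1.083 M_1 + 2.167 M_2 = 476
Solving the pair gives M_1 = 130.8 kN·m and M_2 = 154.3 kN·m (hogging).

M_2 = 154.3 kN·m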